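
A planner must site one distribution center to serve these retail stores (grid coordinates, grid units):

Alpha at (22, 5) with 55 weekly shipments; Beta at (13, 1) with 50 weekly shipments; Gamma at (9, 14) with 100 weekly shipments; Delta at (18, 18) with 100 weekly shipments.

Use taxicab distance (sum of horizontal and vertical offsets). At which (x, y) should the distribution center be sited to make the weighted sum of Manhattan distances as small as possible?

(18, 14)

Manhattan distance separates: Σwᵢ(|x−xᵢ|+|y−yᵢ|) = Σwᵢ|x−xᵢ| + Σwᵢ|y−yᵢ|, so x and y are optimised independently as 1-D weighted medians.
Total weight W = 305; half = 152.5.
x-coordinate, sorted with cumulative weight:
  x=9 (Gamma, w=100) cum 100
  x=13 (Beta, w=50) cum 150
  x=18 (Delta, w=100) cum 250  ← median
  x=22 (Alpha, w=55) cum 305
⇒ x* = 18
y-coordinate, sorted with cumulative weight:
  y=1 (Beta, w=50) cum 50
  y=5 (Alpha, w=55) cum 105
  y=14 (Gamma, w=100) cum 205  ← median
  y=18 (Delta, w=100) cum 305
⇒ y* = 14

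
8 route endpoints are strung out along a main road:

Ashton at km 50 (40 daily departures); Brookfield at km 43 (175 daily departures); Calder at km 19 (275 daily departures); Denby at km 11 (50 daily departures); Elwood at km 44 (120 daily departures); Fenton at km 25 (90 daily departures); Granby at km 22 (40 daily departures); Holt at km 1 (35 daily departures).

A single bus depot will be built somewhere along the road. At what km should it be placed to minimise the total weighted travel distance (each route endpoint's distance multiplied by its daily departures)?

For a sum of weighted absolute distances on a line, the optimum is the weighted median (not the mean). Total weight W = 825; half-weight = 412.5.
Sort by position and accumulate weight:
  km 1 (Holt, w=35) → cum 35
  km 11 (Denby, w=50) → cum 85
  km 19 (Calder, w=275) → cum 360
  km 22 (Granby, w=40) → cum 400
  km 25 (Fenton, w=90) → cum 490  ≥ 412.5 → median here
  km 43 (Brookfield, w=175) → cum 665
  km 44 (Elwood, w=120) → cum 785
  km 50 (Ashton, w=40) → cum 825
Optimal location: km 25.

x = 25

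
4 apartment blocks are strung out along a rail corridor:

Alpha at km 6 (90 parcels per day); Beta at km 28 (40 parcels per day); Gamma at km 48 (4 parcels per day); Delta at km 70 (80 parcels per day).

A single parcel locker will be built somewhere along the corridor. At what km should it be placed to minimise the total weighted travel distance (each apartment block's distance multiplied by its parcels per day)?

For a sum of weighted absolute distances on a line, the optimum is the weighted median (not the mean). Total weight W = 214; half-weight = 107.
Sort by position and accumulate weight:
  km 6 (Alpha, w=90) → cum 90
  km 28 (Beta, w=40) → cum 130  ≥ 107 → median here
  km 48 (Gamma, w=4) → cum 134
  km 70 (Delta, w=80) → cum 214
Optimal location: km 28.

x = 28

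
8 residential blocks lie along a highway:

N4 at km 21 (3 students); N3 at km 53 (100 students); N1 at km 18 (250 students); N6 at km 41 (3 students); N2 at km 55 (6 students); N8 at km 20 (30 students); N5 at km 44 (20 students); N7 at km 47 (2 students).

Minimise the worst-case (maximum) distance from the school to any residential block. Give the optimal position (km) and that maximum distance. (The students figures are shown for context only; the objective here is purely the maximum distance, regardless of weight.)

The 1-center on a line is the midpoint of the two extreme points: leftmost at 18, rightmost at 55.
Optimal location = (18 + 55)/2 = 36.5; maximum distance = (55 − 18)/2 = 18.5.

location 36.5, max distance 18.5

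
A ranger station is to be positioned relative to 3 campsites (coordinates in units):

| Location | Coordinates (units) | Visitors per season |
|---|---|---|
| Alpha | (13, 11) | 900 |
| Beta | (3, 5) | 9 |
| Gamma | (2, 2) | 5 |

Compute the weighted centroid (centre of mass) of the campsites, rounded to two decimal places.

(12.84, 10.89)

The minimiser of Σwᵢ‖p−pᵢ‖² is the weighted centroid p* = (Σwᵢpᵢ)/(Σwᵢ).
Σwᵢ = 914.
Σwᵢxᵢ = 900·13 + 9·3 + 5·2 = 11737.
Σwᵢyᵢ = 900·11 + 9·5 + 5·2 = 9955.
x* = 11737/914 = 12.84, y* = 9955/914 = 10.89.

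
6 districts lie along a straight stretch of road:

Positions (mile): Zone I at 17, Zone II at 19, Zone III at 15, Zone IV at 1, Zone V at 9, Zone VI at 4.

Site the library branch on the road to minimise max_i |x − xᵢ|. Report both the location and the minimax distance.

location 10, max distance 9

The 1-center on a line is the midpoint of the two extreme points: leftmost at 1, rightmost at 19.
Optimal location = (1 + 19)/2 = 10; maximum distance = (19 − 1)/2 = 9.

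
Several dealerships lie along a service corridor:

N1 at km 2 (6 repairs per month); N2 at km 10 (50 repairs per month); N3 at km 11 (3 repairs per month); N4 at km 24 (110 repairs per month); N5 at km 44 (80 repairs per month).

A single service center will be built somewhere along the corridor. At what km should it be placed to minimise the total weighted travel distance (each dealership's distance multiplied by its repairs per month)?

For a sum of weighted absolute distances on a line, the optimum is the weighted median (not the mean). Total weight W = 249; half-weight = 124.5.
Sort by position and accumulate weight:
  km 2 (N1, w=6) → cum 6
  km 10 (N2, w=50) → cum 56
  km 11 (N3, w=3) → cum 59
  km 24 (N4, w=110) → cum 169  ≥ 124.5 → median here
  km 44 (N5, w=80) → cum 249
Optimal location: km 24.

x = 24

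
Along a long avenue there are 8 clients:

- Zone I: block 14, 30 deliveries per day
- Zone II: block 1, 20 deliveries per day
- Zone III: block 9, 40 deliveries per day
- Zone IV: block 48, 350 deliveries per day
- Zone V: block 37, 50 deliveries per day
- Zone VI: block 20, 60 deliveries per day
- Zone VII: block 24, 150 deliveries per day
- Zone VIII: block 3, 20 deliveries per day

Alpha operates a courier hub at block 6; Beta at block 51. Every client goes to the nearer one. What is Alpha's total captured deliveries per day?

320

The indifferent point is the midpoint (6+51)/2 = 28.5; clients left of it (closer to Alpha at 6) go to Alpha, those right go to Beta.
  Zone II at 1 (w=20) → Alpha
  Zone VIII at 3 (w=20) → Alpha
  Zone III at 9 (w=40) → Alpha
  Zone I at 14 (w=30) → Alpha
  Zone VI at 20 (w=60) → Alpha
  Zone VII at 24 (w=150) → Alpha
  Zone V at 37 (w=50) → Beta
  Zone IV at 48 (w=350) → Beta
Alpha captures 320; Beta captures 400.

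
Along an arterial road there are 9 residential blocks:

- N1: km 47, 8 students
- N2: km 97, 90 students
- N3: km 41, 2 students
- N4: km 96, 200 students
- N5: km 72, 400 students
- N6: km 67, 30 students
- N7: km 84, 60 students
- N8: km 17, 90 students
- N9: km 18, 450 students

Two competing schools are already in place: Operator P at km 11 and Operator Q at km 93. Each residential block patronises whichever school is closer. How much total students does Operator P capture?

The indifferent point is the midpoint (11+93)/2 = 52; residential blocks left of it (closer to Operator P at 11) go to Operator P, those right go to Operator Q.
  N8 at 17 (w=90) → Operator P
  N9 at 18 (w=450) → Operator P
  N3 at 41 (w=2) → Operator P
  N1 at 47 (w=8) → Operator P
  N6 at 67 (w=30) → Operator Q
  N5 at 72 (w=400) → Operator Q
  N7 at 84 (w=60) → Operator Q
  N4 at 96 (w=200) → Operator Q
  N2 at 97 (w=90) → Operator Q
Operator P captures 550; Operator Q captures 780.

550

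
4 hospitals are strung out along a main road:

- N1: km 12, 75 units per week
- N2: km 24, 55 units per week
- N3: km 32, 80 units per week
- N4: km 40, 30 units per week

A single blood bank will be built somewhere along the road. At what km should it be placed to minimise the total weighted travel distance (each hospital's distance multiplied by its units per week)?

For a sum of weighted absolute distances on a line, the optimum is the weighted median (not the mean). Total weight W = 240; half-weight = 120.
Sort by position and accumulate weight:
  km 12 (N1, w=75) → cum 75
  km 24 (N2, w=55) → cum 130  ≥ 120 → median here
  km 32 (N3, w=80) → cum 210
  km 40 (N4, w=30) → cum 240
Optimal location: km 24.

x = 24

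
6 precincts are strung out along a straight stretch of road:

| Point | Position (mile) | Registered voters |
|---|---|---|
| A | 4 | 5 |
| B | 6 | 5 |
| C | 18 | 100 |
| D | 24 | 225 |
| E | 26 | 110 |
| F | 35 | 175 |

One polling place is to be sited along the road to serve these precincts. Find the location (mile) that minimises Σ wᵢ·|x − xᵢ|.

For a sum of weighted absolute distances on a line, the optimum is the weighted median (not the mean). Total weight W = 620; half-weight = 310.
Sort by position and accumulate weight:
  mile 4 (A, w=5) → cum 5
  mile 6 (B, w=5) → cum 10
  mile 18 (C, w=100) → cum 110
  mile 24 (D, w=225) → cum 335  ≥ 310 → median here
  mile 26 (E, w=110) → cum 445
  mile 35 (F, w=175) → cum 620
Optimal location: mile 24.

x = 24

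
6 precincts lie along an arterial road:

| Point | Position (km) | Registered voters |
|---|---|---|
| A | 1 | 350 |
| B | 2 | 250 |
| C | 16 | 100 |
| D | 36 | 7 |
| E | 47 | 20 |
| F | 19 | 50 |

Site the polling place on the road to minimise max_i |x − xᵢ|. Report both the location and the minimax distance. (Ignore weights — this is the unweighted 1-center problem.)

location 24, max distance 23

The 1-center on a line is the midpoint of the two extreme points: leftmost at 1, rightmost at 47.
Optimal location = (1 + 47)/2 = 24; maximum distance = (47 − 1)/2 = 23.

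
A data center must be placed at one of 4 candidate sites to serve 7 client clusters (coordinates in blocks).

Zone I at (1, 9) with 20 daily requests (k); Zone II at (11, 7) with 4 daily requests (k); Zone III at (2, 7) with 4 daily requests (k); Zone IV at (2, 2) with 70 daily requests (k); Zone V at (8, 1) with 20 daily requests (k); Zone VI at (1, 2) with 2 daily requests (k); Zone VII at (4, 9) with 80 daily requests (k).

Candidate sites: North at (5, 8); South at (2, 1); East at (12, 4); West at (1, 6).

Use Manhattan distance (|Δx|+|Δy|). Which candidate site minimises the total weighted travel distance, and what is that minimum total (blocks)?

Total weighted distance at each candidate:
  North (5, 8): total = 1154
  South (2, 1): total = 1258
  East (12, 4): total = 2434
  West (1, 6): total = 1190
Minimum is at North with total 1154 blocks.

North, total 1154 blocks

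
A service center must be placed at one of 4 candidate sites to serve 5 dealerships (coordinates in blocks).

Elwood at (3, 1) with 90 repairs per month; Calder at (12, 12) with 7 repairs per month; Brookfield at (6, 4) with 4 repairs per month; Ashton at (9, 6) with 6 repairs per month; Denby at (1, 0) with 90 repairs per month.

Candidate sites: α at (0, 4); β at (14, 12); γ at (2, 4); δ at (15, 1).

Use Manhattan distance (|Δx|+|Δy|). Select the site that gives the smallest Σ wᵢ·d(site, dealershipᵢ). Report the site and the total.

Total weighted distance at each candidate:
  α (0, 4): total = 1220
  β (14, 12): total = 4374
  γ (2, 4): total = 1006
  δ (15, 1): total = 2642
Minimum is at γ with total 1006 blocks.

γ, total 1006 blocks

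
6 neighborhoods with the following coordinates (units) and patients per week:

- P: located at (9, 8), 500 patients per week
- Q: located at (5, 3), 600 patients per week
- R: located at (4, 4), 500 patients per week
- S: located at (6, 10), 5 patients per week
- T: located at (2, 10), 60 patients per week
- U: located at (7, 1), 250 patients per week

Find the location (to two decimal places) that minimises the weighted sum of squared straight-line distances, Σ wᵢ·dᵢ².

The minimiser of Σwᵢ‖p−pᵢ‖² is the weighted centroid p* = (Σwᵢpᵢ)/(Σwᵢ).
Σwᵢ = 1915.
Σwᵢxᵢ = 500·9 + 600·5 + 500·4 + 5·6 + 60·2 + 250·7 = 11400.
Σwᵢyᵢ = 500·8 + 600·3 + 500·4 + 5·10 + 60·10 + 250·1 = 8700.
x* = 11400/1915 = 5.95, y* = 8700/1915 = 4.54.

(5.95, 4.54)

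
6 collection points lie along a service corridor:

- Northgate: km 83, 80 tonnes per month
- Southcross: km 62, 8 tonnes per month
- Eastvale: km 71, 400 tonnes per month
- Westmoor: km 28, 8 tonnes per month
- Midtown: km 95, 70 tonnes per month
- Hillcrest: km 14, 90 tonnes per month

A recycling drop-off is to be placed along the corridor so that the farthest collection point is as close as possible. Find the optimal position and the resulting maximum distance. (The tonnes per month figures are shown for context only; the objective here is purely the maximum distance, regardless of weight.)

location 54.5, max distance 40.5

The 1-center on a line is the midpoint of the two extreme points: leftmost at 14, rightmost at 95.
Optimal location = (14 + 95)/2 = 54.5; maximum distance = (95 − 14)/2 = 40.5.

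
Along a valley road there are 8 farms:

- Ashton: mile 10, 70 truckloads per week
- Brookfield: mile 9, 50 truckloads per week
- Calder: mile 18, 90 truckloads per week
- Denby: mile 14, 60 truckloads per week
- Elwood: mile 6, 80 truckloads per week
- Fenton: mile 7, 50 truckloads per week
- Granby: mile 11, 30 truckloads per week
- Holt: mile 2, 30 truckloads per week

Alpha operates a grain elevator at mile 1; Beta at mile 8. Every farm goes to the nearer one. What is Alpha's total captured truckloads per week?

The indifferent point is the midpoint (1+8)/2 = 4.5; farms left of it (closer to Alpha at 1) go to Alpha, those right go to Beta.
  Holt at 2 (w=30) → Alpha
  Elwood at 6 (w=80) → Beta
  Fenton at 7 (w=50) → Beta
  Brookfield at 9 (w=50) → Beta
  Ashton at 10 (w=70) → Beta
  Granby at 11 (w=30) → Beta
  Denby at 14 (w=60) → Beta
  Calder at 18 (w=90) → Beta
Alpha captures 30; Beta captures 430.

30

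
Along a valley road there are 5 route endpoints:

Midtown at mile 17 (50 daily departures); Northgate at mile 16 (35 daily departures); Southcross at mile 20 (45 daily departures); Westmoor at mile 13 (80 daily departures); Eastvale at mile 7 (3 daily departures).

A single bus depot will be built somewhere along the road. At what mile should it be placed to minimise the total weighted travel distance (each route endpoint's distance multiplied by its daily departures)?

x = 16

For a sum of weighted absolute distances on a line, the optimum is the weighted median (not the mean). Total weight W = 213; half-weight = 106.5.
Sort by position and accumulate weight:
  mile 7 (Eastvale, w=3) → cum 3
  mile 13 (Westmoor, w=80) → cum 83
  mile 16 (Northgate, w=35) → cum 118  ≥ 106.5 → median here
  mile 17 (Midtown, w=50) → cum 168
  mile 20 (Southcross, w=45) → cum 213
Optimal location: mile 16.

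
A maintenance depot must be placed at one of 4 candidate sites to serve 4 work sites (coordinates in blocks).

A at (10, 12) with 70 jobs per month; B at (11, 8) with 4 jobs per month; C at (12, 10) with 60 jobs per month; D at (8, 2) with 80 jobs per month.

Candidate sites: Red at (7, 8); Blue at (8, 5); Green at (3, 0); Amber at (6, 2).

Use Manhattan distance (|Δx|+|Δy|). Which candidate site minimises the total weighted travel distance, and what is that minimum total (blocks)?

Total weighted distance at each candidate:
  Red (7, 8): total = 1486
  Blue (8, 5): total = 1434
  Green (3, 0): total = 3094
  Amber (6, 2): total = 2024
Minimum is at Blue with total 1434 blocks.

Blue, total 1434 blocks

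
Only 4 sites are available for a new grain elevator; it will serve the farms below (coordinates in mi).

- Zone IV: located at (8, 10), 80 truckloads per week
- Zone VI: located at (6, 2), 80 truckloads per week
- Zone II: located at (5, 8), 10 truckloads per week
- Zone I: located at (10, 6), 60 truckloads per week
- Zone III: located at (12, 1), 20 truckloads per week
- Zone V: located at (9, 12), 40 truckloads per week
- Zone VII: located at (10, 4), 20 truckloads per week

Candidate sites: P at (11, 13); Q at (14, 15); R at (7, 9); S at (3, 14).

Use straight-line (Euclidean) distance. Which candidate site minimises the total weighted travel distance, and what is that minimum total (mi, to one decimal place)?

Total weighted distance at each candidate:
  P (11, 13): total = 2319.8
  Q (14, 15): total = 3301.1
  R (7, 9): total = 1405.3
  S (3, 14): total = 3016.2
Minimum is at R with total 1405.3 mi.

R, total 1405.3 mi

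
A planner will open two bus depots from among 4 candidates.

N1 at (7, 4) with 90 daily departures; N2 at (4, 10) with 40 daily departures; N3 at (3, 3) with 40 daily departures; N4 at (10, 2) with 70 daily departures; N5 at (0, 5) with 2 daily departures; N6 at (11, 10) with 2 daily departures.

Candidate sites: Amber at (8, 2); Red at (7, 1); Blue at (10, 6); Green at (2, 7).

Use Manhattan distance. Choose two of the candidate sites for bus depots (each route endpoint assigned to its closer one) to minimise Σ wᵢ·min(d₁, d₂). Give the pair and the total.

Evaluate every pair (each demand assigned to the nearer of the two):
  {Amber, Green}: total = 840
  {Red, Green}: total = 982
  {Amber, Blue}: total = 1082
  {Blue, Green}: total = 1148
  {Amber, Red}: total = 1174
  {Red, Blue}: total = 1222
Best pair: {Amber, Green} with total 840.

{Amber, Green}, total 840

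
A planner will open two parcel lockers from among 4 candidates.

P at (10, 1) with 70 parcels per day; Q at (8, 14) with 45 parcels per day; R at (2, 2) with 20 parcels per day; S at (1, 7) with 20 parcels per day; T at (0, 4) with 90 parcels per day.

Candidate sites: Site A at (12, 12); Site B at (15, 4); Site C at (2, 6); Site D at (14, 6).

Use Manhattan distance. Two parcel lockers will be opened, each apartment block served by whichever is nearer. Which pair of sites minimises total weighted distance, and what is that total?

Evaluate every pair (each demand assigned to the nearer of the two):
  {Site A, Site C}: total = 1660
  {Site B, Site C}: total = 1670
  {Site C, Site D}: total = 1740
  {Site A, Site B}: total = 2800
  {Site A, Site D}: total = 2940
  {Site B, Site D}: total = 3120
Best pair: {Site A, Site C} with total 1660.

{Site A, Site C}, total 1660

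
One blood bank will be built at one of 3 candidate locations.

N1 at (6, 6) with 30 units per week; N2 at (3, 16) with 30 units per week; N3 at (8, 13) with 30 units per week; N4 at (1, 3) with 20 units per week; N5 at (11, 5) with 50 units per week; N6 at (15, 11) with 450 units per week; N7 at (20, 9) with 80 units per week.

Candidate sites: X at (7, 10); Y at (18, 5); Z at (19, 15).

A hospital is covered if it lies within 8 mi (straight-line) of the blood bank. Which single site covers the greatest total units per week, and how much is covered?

Coverage radius r = 8 mi; a point is covered iff (Δx)²+(Δy)² ≤ 8² = 64.
  X (7, 10): covers {N1, N2, N3, N5} → 140
  Y (18, 5): covers {N5, N6, N7} → 580
  Z (19, 15): covers {N6, N7} → 530
Maximum coverage at Y: 580 units per week.

Y, covering 580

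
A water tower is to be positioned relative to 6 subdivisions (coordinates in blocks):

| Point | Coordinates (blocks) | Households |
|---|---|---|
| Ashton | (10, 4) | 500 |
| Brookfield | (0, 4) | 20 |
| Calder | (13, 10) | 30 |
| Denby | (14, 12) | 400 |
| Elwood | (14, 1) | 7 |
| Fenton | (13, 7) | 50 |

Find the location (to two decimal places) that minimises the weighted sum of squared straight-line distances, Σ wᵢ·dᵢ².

The minimiser of Σwᵢ‖p−pᵢ‖² is the weighted centroid p* = (Σwᵢpᵢ)/(Σwᵢ).
Σwᵢ = 1007.
Σwᵢxᵢ = 500·10 + 20·0 + 30·13 + 400·14 + 7·14 + 50·13 = 11738.
Σwᵢyᵢ = 500·4 + 20·4 + 30·10 + 400·12 + 7·1 + 50·7 = 7537.
x* = 11738/1007 = 11.66, y* = 7537/1007 = 7.48.

(11.66, 7.48)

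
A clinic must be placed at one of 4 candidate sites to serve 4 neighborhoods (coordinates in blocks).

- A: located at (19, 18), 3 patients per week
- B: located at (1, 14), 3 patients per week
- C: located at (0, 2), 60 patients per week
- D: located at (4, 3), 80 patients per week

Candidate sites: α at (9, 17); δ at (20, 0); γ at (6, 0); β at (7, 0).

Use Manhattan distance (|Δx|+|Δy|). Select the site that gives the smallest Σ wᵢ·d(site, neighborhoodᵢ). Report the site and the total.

Total weighted distance at each candidate:
  α (9, 17): total = 3026
  δ (20, 0): total = 2996
  γ (6, 0): total = 1030
  β (7, 0): total = 1170
Minimum is at γ with total 1030 blocks.

γ, total 1030 blocks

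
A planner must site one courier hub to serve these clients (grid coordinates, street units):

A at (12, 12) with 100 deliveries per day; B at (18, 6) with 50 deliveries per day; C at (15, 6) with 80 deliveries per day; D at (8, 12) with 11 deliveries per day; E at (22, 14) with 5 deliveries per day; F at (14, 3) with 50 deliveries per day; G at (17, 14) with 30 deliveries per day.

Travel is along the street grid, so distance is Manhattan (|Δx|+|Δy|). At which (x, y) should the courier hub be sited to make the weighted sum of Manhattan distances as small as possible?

(15, 6)

Manhattan distance separates: Σwᵢ(|x−xᵢ|+|y−yᵢ|) = Σwᵢ|x−xᵢ| + Σwᵢ|y−yᵢ|, so x and y are optimised independently as 1-D weighted medians.
Total weight W = 326; half = 163.
x-coordinate, sorted with cumulative weight:
  x=8 (D, w=11) cum 11
  x=12 (A, w=100) cum 111
  x=14 (F, w=50) cum 161
  x=15 (C, w=80) cum 241  ← median
  x=17 (G, w=30) cum 271
  x=18 (B, w=50) cum 321
  x=22 (E, w=5) cum 326
⇒ x* = 15
y-coordinate, sorted with cumulative weight:
  y=3 (F, w=50) cum 50
  y=6 (B, w=50) cum 100
  y=6 (C, w=80) cum 180  ← median
  y=12 (A, w=100) cum 280
  y=12 (D, w=11) cum 291
  y=14 (E, w=5) cum 296
  y=14 (G, w=30) cum 326
⇒ y* = 6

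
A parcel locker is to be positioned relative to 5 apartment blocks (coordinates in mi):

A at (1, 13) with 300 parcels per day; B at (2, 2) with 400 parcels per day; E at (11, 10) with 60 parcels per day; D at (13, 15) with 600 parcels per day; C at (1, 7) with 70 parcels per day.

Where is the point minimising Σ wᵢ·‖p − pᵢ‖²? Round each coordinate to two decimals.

(6.73, 10.34)

The minimiser of Σwᵢ‖p−pᵢ‖² is the weighted centroid p* = (Σwᵢpᵢ)/(Σwᵢ).
Σwᵢ = 1430.
Σwᵢxᵢ = 300·1 + 400·2 + 60·11 + 600·13 + 70·1 = 9630.
Σwᵢyᵢ = 300·13 + 400·2 + 60·10 + 600·15 + 70·7 = 14790.
x* = 9630/1430 = 6.73, y* = 14790/1430 = 10.34.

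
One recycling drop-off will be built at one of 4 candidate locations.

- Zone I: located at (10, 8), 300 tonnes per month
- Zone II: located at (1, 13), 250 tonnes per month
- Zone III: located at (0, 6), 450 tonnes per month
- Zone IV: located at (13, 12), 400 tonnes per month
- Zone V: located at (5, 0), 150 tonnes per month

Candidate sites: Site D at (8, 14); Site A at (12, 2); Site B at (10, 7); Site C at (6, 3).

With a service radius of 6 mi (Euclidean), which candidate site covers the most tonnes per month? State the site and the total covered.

Site B, covering 700

Coverage radius r = 6 mi; a point is covered iff (Δx)²+(Δy)² ≤ 6² = 36.
  Site D (8, 14): covers {Zone IV} → 400
  Site A (12, 2): covers {none} → 0
  Site B (10, 7): covers {Zone I, Zone IV} → 700
  Site C (6, 3): covers {Zone V} → 150
Maximum coverage at Site B: 700 tonnes per month.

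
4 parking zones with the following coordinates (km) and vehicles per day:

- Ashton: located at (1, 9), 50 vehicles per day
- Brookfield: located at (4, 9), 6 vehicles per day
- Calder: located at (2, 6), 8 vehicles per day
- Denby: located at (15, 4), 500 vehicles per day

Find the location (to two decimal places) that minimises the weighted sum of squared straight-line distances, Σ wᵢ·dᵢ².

The minimiser of Σwᵢ‖p−pᵢ‖² is the weighted centroid p* = (Σwᵢpᵢ)/(Σwᵢ).
Σwᵢ = 564.
Σwᵢxᵢ = 50·1 + 6·4 + 8·2 + 500·15 = 7590.
Σwᵢyᵢ = 50·9 + 6·9 + 8·6 + 500·4 = 2552.
x* = 7590/564 = 13.46, y* = 2552/564 = 4.52.

(13.46, 4.52)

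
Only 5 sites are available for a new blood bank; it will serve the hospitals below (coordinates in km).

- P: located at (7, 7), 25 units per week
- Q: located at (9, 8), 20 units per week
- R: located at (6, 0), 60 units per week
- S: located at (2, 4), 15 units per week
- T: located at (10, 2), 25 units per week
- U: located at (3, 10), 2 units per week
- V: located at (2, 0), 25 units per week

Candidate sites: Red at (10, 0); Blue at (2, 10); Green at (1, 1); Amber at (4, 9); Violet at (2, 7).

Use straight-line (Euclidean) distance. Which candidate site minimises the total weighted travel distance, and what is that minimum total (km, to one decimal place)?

Red, total 1000.2 km

Total weighted distance at each candidate:
  Red (10, 0): total = 1000.2
  Blue (2, 10): total = 1562.4
  Green (1, 1): total = 1058.3
  Amber (4, 9): total = 1289.9
  Violet (2, 7): total = 1212.3
Minimum is at Red with total 1000.2 km.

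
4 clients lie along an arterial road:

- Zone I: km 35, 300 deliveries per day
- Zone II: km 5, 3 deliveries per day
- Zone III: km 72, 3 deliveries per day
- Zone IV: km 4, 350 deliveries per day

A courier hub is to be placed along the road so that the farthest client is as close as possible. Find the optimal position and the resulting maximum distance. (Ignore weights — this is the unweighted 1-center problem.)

The 1-center on a line is the midpoint of the two extreme points: leftmost at 4, rightmost at 72.
Optimal location = (4 + 72)/2 = 38; maximum distance = (72 − 4)/2 = 34.

location 38, max distance 34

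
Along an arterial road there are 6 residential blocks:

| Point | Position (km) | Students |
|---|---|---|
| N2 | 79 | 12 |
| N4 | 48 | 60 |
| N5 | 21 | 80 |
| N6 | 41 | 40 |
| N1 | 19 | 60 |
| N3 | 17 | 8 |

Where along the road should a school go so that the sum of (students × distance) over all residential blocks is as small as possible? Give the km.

x = 21

For a sum of weighted absolute distances on a line, the optimum is the weighted median (not the mean). Total weight W = 260; half-weight = 130.
Sort by position and accumulate weight:
  km 17 (N3, w=8) → cum 8
  km 19 (N1, w=60) → cum 68
  km 21 (N5, w=80) → cum 148  ≥ 130 → median here
  km 41 (N6, w=40) → cum 188
  km 48 (N4, w=60) → cum 248
  km 79 (N2, w=12) → cum 260
Optimal location: km 21.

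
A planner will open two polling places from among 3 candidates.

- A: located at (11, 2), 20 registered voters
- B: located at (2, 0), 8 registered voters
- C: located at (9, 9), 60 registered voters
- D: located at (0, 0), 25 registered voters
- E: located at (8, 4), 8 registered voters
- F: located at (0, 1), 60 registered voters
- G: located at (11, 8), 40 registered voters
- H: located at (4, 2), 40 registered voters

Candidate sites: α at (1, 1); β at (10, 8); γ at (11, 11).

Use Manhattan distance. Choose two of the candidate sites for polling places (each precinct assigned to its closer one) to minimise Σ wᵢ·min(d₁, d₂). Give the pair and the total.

Evaluate every pair (each demand assigned to the nearer of the two):
  {α, β}: total = 634
  {α, γ}: total = 906
  {β, γ}: total = 2426
Best pair: {α, β} with total 634.

{α, β}, total 634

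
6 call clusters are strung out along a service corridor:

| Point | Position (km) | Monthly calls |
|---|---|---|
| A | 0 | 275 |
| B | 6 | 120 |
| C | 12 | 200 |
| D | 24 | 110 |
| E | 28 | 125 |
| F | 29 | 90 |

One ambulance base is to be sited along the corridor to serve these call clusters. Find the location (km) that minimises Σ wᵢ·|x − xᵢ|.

For a sum of weighted absolute distances on a line, the optimum is the weighted median (not the mean). Total weight W = 920; half-weight = 460.
Sort by position and accumulate weight:
  km 0 (A, w=275) → cum 275
  km 6 (B, w=120) → cum 395
  km 12 (C, w=200) → cum 595  ≥ 460 → median here
  km 24 (D, w=110) → cum 705
  km 28 (E, w=125) → cum 830
  km 29 (F, w=90) → cum 920
Optimal location: km 12.

x = 12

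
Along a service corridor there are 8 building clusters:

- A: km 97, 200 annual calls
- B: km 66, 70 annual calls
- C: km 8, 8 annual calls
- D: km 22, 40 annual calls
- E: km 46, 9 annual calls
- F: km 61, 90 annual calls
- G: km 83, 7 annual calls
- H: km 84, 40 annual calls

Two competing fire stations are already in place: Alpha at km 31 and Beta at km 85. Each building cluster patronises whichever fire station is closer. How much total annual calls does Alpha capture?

The indifferent point is the midpoint (31+85)/2 = 58; building clusters left of it (closer to Alpha at 31) go to Alpha, those right go to Beta.
  C at 8 (w=8) → Alpha
  D at 22 (w=40) → Alpha
  E at 46 (w=9) → Alpha
  F at 61 (w=90) → Beta
  B at 66 (w=70) → Beta
  G at 83 (w=7) → Beta
  H at 84 (w=40) → Beta
  A at 97 (w=200) → Beta
Alpha captures 57; Beta captures 407.

57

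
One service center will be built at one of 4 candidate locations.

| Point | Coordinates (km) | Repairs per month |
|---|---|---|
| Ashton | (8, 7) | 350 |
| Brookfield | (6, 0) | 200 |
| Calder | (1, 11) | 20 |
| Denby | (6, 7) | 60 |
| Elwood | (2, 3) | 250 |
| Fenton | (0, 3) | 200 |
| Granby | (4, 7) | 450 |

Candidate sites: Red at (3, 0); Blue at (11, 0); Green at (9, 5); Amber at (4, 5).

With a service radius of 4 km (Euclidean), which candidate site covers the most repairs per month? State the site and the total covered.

Coverage radius r = 4 km; a point is covered iff (Δx)²+(Δy)² ≤ 4² = 16.
  Red (3, 0): covers {Brookfield, Elwood} → 450
  Blue (11, 0): covers {none} → 0
  Green (9, 5): covers {Ashton, Denby} → 410
  Amber (4, 5): covers {Denby, Elwood, Granby} → 760
Maximum coverage at Amber: 760 repairs per month.

Amber, covering 760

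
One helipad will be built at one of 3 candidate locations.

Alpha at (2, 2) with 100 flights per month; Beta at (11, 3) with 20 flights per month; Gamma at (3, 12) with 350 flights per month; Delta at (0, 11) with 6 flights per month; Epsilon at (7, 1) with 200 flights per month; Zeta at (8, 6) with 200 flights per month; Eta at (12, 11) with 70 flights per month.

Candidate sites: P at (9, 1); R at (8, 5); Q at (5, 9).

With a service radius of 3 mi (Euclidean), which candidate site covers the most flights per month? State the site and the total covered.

P, covering 220

Coverage radius r = 3 mi; a point is covered iff (Δx)²+(Δy)² ≤ 3² = 9.
  P (9, 1): covers {Beta, Epsilon} → 220
  R (8, 5): covers {Zeta} → 200
  Q (5, 9): covers {none} → 0
Maximum coverage at P: 220 flights per month.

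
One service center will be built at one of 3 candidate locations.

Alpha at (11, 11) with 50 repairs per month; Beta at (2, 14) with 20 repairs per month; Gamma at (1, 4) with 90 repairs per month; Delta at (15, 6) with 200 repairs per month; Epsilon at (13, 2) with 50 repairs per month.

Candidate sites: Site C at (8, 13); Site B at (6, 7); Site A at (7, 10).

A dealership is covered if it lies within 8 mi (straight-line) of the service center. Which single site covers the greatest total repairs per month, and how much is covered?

Coverage radius r = 8 mi; a point is covered iff (Δx)²+(Δy)² ≤ 8² = 64.
  Site C (8, 13): covers {Alpha, Beta} → 70
  Site B (6, 7): covers {Alpha, Gamma} → 140
  Site A (7, 10): covers {Alpha, Beta} → 70
Maximum coverage at Site B: 140 repairs per month.

Site B, covering 140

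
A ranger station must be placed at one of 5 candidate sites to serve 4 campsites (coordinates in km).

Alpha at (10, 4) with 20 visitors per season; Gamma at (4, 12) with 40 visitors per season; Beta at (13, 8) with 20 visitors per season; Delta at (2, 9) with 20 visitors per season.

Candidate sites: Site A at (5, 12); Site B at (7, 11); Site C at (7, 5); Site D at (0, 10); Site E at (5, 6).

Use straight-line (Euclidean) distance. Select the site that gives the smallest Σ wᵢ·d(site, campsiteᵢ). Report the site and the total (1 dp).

Total weighted distance at each candidate:
  Site A (5, 12): total = 492.4
  Site B (7, 11): total = 520.7
  Site C (7, 5): total = 630.1
  Site D (0, 10): total = 719.9
  Site E (5, 6): total = 600.8
Minimum is at Site A with total 492.4 km.

Site A, total 492.4 km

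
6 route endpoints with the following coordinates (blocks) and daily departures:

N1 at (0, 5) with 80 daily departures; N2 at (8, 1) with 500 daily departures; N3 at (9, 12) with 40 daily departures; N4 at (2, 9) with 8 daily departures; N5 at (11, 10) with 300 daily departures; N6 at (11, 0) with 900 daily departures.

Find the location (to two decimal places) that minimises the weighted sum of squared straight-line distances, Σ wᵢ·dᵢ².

(9.61, 2.44)

The minimiser of Σwᵢ‖p−pᵢ‖² is the weighted centroid p* = (Σwᵢpᵢ)/(Σwᵢ).
Σwᵢ = 1828.
Σwᵢxᵢ = 80·0 + 500·8 + 40·9 + 8·2 + 300·11 + 900·11 = 17576.
Σwᵢyᵢ = 80·5 + 500·1 + 40·12 + 8·9 + 300·10 + 900·0 = 4452.
x* = 17576/1828 = 9.61, y* = 4452/1828 = 2.44.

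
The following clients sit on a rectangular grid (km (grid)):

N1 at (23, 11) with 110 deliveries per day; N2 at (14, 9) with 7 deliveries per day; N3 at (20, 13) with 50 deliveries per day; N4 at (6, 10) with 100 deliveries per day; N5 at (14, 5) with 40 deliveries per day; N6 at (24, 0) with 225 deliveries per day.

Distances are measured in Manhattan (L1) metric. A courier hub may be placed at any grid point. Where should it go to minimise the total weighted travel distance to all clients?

(23, 9)

Manhattan distance separates: Σwᵢ(|x−xᵢ|+|y−yᵢ|) = Σwᵢ|x−xᵢ| + Σwᵢ|y−yᵢ|, so x and y are optimised independently as 1-D weighted medians.
Total weight W = 532; half = 266.
x-coordinate, sorted with cumulative weight:
  x=6 (N4, w=100) cum 100
  x=14 (N2, w=7) cum 107
  x=14 (N5, w=40) cum 147
  x=20 (N3, w=50) cum 197
  x=23 (N1, w=110) cum 307  ← median
  x=24 (N6, w=225) cum 532
⇒ x* = 23
y-coordinate, sorted with cumulative weight:
  y=0 (N6, w=225) cum 225
  y=5 (N5, w=40) cum 265
  y=9 (N2, w=7) cum 272  ← median
  y=10 (N4, w=100) cum 372
  y=11 (N1, w=110) cum 482
  y=13 (N3, w=50) cum 532
⇒ y* = 9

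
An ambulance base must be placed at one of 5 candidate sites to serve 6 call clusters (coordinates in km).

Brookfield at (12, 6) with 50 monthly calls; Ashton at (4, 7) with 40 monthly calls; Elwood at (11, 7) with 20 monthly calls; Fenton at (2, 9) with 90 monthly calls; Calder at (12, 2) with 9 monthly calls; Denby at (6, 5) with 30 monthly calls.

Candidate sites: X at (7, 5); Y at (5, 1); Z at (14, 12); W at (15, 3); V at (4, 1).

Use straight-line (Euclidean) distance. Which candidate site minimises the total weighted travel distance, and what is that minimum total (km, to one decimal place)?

Total weighted distance at each candidate:
  X (7, 5): total = 1147.4
  Y (5, 1): total = 1799.4
  Z (14, 12): total = 2404.0
  W (15, 3): total = 2387.1
  V (4, 1): total = 1845.0
Minimum is at X with total 1147.4 km.

X, total 1147.4 km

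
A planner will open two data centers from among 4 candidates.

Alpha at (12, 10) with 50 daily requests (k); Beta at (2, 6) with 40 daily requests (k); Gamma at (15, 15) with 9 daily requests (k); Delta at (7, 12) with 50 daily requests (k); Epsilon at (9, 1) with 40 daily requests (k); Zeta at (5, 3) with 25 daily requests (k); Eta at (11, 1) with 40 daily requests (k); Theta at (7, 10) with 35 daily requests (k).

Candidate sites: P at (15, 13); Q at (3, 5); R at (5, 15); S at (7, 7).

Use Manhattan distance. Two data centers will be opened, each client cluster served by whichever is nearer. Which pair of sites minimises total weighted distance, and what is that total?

Evaluate every pair (each demand assigned to the nearer of the two):
  {P, S}: total = 1783
  {Q, S}: total = 1799
  {R, S}: total = 1955
  {P, Q}: total = 2143
  {Q, R}: total = 2245
  {P, R}: total = 2953
Best pair: {P, S} with total 1783.

{P, S}, total 1783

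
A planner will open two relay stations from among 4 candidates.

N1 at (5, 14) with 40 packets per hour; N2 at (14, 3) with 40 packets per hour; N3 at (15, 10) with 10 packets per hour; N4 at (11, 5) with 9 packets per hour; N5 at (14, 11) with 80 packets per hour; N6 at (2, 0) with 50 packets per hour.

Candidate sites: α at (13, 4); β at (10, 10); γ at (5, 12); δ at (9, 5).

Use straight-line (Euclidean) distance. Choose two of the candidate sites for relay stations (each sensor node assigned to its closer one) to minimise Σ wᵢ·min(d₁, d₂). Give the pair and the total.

{α, β}, total 1297.9

Evaluate every pair (each demand assigned to the nearer of the two):
  {α, β}: total = 1297.9
  {β, δ}: total = 1299.5
  {α, γ}: total = 1370.9
  {γ, δ}: total = 1446.4
  {β, γ}: total = 1446.7
  {α, δ}: total = 1527.6
Best pair: {α, β} with total 1297.9.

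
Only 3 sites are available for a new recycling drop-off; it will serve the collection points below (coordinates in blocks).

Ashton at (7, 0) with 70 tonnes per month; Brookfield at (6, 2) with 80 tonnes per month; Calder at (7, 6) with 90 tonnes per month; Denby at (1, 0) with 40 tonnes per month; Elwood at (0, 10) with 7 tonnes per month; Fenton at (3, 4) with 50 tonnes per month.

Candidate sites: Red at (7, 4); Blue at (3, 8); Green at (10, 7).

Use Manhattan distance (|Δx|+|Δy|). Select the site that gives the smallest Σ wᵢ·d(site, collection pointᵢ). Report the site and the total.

Total weighted distance at each candidate:
  Red (7, 4): total = 1391
  Blue (3, 8): total = 2735
  Green (10, 7): total = 3011
Minimum is at Red with total 1391 blocks.

Red, total 1391 blocks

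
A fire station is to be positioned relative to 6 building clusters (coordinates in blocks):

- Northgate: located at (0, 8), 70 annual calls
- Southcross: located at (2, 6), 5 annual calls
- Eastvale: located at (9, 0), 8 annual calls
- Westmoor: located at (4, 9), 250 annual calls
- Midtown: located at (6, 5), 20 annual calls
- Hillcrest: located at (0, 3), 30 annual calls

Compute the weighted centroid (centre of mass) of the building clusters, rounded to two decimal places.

(3.14, 7.91)

The minimiser of Σwᵢ‖p−pᵢ‖² is the weighted centroid p* = (Σwᵢpᵢ)/(Σwᵢ).
Σwᵢ = 383.
Σwᵢxᵢ = 70·0 + 5·2 + 8·9 + 250·4 + 20·6 + 30·0 = 1202.
Σwᵢyᵢ = 70·8 + 5·6 + 8·0 + 250·9 + 20·5 + 30·3 = 3030.
x* = 1202/383 = 3.14, y* = 3030/383 = 7.91.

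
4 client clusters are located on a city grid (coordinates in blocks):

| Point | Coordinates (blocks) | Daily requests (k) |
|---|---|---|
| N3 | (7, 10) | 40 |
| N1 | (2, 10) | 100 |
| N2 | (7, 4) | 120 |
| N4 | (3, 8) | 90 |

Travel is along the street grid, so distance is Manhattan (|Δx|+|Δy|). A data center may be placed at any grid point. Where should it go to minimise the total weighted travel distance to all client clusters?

Manhattan distance separates: Σwᵢ(|x−xᵢ|+|y−yᵢ|) = Σwᵢ|x−xᵢ| + Σwᵢ|y−yᵢ|, so x and y are optimised independently as 1-D weighted medians.
Total weight W = 350; half = 175.
x-coordinate, sorted with cumulative weight:
  x=2 (N1, w=100) cum 100
  x=3 (N4, w=90) cum 190  ← median
  x=7 (N3, w=40) cum 230
  x=7 (N2, w=120) cum 350
⇒ x* = 3
y-coordinate, sorted with cumulative weight:
  y=4 (N2, w=120) cum 120
  y=8 (N4, w=90) cum 210  ← median
  y=10 (N3, w=40) cum 250
  y=10 (N1, w=100) cum 350
⇒ y* = 8

(3, 8)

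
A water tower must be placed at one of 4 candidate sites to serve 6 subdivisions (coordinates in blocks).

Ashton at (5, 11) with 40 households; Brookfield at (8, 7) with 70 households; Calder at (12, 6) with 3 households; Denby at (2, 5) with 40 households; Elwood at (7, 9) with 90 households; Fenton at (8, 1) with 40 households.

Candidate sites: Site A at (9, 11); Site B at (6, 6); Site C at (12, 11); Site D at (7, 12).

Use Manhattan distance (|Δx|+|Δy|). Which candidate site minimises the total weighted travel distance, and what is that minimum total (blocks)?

Site B, total 1308 blocks

Total weighted distance at each candidate:
  Site A (9, 11): total = 1854
  Site B (6, 6): total = 1308
  Site C (12, 11): total = 2685
  Site D (7, 12): total = 1803
Minimum is at Site B with total 1308 blocks.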